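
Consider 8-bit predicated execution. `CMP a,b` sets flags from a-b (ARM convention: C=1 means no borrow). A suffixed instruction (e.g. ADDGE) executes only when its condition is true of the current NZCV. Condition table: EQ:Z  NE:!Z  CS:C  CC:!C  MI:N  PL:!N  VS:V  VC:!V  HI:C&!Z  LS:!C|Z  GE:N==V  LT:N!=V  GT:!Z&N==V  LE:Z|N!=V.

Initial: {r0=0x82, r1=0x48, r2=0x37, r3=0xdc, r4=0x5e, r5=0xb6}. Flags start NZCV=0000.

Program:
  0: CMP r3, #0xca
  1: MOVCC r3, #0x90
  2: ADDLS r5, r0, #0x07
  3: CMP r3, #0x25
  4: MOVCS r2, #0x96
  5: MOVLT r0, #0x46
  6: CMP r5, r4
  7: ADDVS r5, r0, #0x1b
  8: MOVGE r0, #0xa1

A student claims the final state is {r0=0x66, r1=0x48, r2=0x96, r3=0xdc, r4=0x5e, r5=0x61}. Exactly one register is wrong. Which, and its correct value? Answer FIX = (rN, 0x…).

FIX = (r0, 0x46)

[0] flags=0010 → (cmp)
[1] flags=0010 CC?F → skip
[2] flags=0010 LS?F → skip
[3] flags=1010 → (cmp)
[4] flags=1010 CS?T → r2=0x96
[5] flags=1010 LT?T → r0=0x46
[6] flags=0011 → (cmp)
[7] flags=0011 VS?T → r5=0x61
[8] flags=0011 GE?F → skip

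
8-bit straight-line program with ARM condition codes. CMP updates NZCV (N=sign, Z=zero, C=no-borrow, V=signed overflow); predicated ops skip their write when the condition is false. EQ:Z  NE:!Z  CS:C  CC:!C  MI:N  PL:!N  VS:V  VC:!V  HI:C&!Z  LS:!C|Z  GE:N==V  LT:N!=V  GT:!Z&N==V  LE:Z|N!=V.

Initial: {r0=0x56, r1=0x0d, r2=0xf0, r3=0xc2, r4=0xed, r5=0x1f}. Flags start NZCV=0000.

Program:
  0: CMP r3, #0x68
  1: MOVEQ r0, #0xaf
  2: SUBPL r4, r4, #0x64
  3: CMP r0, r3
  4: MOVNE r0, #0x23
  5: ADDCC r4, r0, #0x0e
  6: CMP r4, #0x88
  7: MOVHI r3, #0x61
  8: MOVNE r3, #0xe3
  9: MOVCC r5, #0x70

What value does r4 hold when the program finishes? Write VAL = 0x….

VAL = 0x31

0: ✓ CMP  NZCV=0011
1: · MOVEQ
2: ✓ SUBPL  r4←0x89
3: ✓ CMP  NZCV=1001
4: ✓ MOVNE  r0←0x23
5: ✓ ADDCC  r4←0x31
6: ✓ CMP  NZCV=1001
7: · MOVHI
8: ✓ MOVNE  r3←0xe3
9: ✓ MOVCC  r5←0x70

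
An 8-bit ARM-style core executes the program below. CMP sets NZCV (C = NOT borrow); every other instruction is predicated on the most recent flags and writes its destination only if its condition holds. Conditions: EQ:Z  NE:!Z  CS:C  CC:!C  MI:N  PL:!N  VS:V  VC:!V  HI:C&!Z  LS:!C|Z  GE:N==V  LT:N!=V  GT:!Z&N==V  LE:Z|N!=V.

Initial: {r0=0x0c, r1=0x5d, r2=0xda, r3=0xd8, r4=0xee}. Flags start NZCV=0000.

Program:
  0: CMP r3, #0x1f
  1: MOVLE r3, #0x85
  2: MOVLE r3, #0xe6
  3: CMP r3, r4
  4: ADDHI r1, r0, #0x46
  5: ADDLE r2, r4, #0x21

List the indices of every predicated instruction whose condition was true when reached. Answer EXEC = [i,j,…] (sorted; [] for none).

0: ✓ CMP  NZCV=1010
1: ✓ MOVLE  r3←0x85
2: ✓ MOVLE  r3←0xe6
3: ✓ CMP  NZCV=1000
4: · ADDHI
5: ✓ ADDLE  r2←0x0f

EXEC = [1,2,5]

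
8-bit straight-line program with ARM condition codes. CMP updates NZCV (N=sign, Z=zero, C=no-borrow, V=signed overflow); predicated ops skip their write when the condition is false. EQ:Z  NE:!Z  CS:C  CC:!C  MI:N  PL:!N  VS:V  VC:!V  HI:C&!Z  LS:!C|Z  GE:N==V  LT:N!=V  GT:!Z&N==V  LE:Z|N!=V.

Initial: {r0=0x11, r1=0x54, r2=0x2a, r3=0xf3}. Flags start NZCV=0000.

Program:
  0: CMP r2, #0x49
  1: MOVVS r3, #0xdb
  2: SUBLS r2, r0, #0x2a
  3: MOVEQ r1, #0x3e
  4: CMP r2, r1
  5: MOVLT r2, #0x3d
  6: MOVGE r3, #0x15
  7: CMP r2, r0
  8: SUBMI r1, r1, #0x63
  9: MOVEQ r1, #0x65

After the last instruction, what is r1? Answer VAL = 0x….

[0] flags=1000 → (cmp)
[1] flags=1000 VS?F → skip
[2] flags=1000 LS?T → r2=0xe7
[3] flags=1000 EQ?F → skip
[4] flags=1010 → (cmp)
[5] flags=1010 LT?T → r2=0x3d
[6] flags=1010 GE?F → skip
[7] flags=0010 → (cmp)
[8] flags=0010 MI?F → skip
[9] flags=0010 EQ?F → skip

VAL = 0x54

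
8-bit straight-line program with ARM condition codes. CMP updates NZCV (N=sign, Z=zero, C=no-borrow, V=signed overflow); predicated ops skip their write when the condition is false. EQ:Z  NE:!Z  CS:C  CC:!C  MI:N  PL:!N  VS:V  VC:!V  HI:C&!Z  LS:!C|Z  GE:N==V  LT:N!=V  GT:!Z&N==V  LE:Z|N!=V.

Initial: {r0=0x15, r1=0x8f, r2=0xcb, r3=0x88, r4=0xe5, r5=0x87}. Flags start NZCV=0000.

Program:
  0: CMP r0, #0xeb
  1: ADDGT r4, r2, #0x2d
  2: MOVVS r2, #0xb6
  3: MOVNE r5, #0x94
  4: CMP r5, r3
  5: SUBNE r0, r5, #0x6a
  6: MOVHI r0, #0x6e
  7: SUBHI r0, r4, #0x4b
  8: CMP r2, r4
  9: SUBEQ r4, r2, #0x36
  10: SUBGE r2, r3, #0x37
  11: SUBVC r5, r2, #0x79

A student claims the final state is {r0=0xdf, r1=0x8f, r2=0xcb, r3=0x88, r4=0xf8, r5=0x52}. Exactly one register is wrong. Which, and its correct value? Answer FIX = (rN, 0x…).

[0] flags=0000 → (cmp)
[1] flags=0000 GT?T → r4=0xf8
[2] flags=0000 VS?F → skip
[3] flags=0000 NE?T → r5=0x94
[4] flags=0010 → (cmp)
[5] flags=0010 NE?T → r0=0x2a
[6] flags=0010 HI?T → r0=0x6e
[7] flags=0010 HI?T → r0=0xad
[8] flags=1000 → (cmp)
[9] flags=1000 EQ?F → skip
[10] flags=1000 GE?F → skip
[11] flags=1000 VC?T → r5=0x52

FIX = (r0, 0xad)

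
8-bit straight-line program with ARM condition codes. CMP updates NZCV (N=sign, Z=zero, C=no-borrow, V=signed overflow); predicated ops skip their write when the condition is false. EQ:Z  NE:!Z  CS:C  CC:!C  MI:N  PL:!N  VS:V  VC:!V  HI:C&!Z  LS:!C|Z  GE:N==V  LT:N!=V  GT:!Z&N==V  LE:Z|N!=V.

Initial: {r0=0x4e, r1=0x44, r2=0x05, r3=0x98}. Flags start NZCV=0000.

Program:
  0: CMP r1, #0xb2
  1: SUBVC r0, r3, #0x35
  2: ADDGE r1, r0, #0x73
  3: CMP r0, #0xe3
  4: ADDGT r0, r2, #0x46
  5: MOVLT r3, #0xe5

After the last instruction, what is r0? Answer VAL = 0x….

VAL = 0x4b

[0] flags=1001 → (cmp)
[1] flags=1001 VC?F → skip
[2] flags=1001 GE?T → r1=0xc1
[3] flags=0000 → (cmp)
[4] flags=0000 GT?T → r0=0x4b
[5] flags=0000 LT?F → skip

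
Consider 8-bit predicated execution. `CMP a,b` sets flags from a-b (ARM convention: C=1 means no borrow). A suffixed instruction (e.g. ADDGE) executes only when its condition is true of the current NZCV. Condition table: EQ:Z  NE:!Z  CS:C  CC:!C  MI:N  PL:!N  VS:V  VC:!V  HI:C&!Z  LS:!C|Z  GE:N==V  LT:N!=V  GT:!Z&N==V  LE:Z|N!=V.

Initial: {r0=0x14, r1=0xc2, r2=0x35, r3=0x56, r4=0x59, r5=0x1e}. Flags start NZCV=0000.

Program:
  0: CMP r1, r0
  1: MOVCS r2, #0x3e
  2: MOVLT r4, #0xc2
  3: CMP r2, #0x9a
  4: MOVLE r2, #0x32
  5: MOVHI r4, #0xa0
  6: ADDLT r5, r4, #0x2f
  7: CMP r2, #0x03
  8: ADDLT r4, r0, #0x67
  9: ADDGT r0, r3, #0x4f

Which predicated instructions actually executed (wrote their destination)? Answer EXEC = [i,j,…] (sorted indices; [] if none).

[0] flags=1010 → (cmp)
[1] flags=1010 CS?T → r2=0x3e
[2] flags=1010 LT?T → r4=0xc2
[3] flags=1001 → (cmp)
[4] flags=1001 LE?F → skip
[5] flags=1001 HI?F → skip
[6] flags=1001 LT?F → skip
[7] flags=0010 → (cmp)
[8] flags=0010 LT?F → skip
[9] flags=0010 GT?T → r0=0xa5

EXEC = [1,2,9]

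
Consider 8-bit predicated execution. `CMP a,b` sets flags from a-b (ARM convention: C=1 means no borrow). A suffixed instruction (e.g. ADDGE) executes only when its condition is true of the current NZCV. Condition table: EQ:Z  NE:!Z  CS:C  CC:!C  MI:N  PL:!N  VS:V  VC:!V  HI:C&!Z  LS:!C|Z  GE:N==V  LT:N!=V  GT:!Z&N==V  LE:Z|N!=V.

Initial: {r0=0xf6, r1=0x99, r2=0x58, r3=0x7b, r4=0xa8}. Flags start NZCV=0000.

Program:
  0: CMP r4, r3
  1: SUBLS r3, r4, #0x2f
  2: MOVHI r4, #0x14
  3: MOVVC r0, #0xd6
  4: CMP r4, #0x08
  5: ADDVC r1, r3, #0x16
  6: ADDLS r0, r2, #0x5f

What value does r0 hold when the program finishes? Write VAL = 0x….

VAL = 0xf6

0: ✓ CMP  NZCV=0011
1: · SUBLS
2: ✓ MOVHI  r4←0x14
3: · MOVVC
4: ✓ CMP  NZCV=0010
5: ✓ ADDVC  r1←0x91
6: · ADDLS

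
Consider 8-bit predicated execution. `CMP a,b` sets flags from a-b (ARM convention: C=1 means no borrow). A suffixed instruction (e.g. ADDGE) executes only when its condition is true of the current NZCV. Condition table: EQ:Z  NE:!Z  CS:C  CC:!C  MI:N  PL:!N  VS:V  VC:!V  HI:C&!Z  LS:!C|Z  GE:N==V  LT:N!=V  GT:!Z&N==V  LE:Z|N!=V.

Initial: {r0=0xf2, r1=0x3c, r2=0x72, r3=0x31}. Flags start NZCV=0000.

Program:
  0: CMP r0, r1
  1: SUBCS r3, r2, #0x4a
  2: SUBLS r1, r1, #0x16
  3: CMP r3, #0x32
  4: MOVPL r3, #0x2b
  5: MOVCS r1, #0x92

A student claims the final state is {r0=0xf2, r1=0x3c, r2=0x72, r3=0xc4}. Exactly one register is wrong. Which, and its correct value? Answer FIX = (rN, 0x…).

0: ✓ CMP  NZCV=1010
1: ✓ SUBCS  r3←0x28
2: · SUBLS
3: ✓ CMP  NZCV=1000
4: · MOVPL
5: · MOVCS

FIX = (r3, 0x28)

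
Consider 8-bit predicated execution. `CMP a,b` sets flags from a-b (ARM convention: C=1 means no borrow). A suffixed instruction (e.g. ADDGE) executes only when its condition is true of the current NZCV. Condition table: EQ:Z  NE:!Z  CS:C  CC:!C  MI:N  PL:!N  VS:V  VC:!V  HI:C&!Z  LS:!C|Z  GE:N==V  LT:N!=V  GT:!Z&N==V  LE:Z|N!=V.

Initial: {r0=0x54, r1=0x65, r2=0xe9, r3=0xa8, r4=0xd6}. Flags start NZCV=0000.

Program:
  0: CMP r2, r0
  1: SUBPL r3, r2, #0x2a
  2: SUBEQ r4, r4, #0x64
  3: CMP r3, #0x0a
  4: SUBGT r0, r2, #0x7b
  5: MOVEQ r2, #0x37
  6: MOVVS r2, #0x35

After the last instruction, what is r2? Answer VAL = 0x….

VAL = 0xe9

0: ✓ CMP  NZCV=1010
1: · SUBPL
2: · SUBEQ
3: ✓ CMP  NZCV=1010
4: · SUBGT
5: · MOVEQ
6: · MOVVS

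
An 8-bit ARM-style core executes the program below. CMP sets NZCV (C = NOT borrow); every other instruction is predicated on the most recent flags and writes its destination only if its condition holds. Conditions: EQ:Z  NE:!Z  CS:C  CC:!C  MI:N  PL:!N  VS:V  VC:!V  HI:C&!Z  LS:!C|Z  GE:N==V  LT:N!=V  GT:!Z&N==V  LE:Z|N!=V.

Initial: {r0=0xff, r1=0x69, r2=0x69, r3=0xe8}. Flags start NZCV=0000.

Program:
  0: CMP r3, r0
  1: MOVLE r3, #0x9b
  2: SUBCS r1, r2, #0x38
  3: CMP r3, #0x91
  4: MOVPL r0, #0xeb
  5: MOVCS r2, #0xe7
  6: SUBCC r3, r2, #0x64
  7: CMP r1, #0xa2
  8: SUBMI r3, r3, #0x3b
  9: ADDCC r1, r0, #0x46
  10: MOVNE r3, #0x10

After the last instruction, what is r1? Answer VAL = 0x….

0: ✓ CMP  NZCV=1000
1: ✓ MOVLE  r3←0x9b
2: · SUBCS
3: ✓ CMP  NZCV=0010
4: ✓ MOVPL  r0←0xeb
5: ✓ MOVCS  r2←0xe7
6: · SUBCC
7: ✓ CMP  NZCV=1001
8: ✓ SUBMI  r3←0x60
9: ✓ ADDCC  r1←0x31
10: ✓ MOVNE  r3←0x10

VAL = 0x31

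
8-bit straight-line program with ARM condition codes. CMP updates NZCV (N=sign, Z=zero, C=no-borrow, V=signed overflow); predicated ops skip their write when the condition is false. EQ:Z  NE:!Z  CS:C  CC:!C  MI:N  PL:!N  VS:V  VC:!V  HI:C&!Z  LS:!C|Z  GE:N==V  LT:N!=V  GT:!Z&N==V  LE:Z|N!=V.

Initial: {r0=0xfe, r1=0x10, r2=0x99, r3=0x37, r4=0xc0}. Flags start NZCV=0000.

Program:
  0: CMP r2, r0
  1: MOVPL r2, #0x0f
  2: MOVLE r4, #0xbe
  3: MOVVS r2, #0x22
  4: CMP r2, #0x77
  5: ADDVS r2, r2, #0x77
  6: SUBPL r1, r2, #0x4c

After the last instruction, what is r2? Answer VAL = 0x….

VAL = 0x10

[0] flags=1000 → (cmp)
[1] flags=1000 PL?F → skip
[2] flags=1000 LE?T → r4=0xbe
[3] flags=1000 VS?F → skip
[4] flags=0011 → (cmp)
[5] flags=0011 VS?T → r2=0x10
[6] flags=0011 PL?T → r1=0xc4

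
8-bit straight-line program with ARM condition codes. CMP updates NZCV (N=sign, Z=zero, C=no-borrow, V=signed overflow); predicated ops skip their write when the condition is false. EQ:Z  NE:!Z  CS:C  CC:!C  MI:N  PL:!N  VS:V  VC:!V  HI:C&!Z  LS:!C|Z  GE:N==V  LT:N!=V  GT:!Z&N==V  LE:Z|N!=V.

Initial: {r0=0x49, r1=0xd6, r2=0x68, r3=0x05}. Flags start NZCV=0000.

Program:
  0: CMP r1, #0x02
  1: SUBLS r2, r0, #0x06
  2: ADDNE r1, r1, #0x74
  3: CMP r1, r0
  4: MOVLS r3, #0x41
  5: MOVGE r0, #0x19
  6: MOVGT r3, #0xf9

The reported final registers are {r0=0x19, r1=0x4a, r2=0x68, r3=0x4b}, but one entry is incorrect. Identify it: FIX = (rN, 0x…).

FIX = (r3, 0xf9)

0: ✓ CMP  NZCV=1010
1: · SUBLS
2: ✓ ADDNE  r1←0x4a
3: ✓ CMP  NZCV=0010
4: · MOVLS
5: ✓ MOVGE  r0←0x19
6: ✓ MOVGT  r3←0xf9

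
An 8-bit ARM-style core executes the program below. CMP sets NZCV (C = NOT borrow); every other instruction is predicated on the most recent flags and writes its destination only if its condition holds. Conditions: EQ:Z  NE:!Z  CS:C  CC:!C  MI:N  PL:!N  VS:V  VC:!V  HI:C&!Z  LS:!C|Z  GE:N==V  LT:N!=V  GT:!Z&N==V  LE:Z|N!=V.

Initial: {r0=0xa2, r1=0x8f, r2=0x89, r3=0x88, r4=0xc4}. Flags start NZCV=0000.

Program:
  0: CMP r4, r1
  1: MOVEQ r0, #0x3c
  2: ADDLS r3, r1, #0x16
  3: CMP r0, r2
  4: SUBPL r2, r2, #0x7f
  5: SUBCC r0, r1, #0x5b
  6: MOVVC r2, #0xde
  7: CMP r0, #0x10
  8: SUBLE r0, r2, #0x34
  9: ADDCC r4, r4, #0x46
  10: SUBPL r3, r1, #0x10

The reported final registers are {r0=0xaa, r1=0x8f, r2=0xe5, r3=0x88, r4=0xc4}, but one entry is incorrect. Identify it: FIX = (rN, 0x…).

0: ✓ CMP  NZCV=0010
1: · MOVEQ
2: · ADDLS
3: ✓ CMP  NZCV=0010
4: ✓ SUBPL  r2←0x0a
5: · SUBCC
6: ✓ MOVVC  r2←0xde
7: ✓ CMP  NZCV=1010
8: ✓ SUBLE  r0←0xaa
9: · ADDCC
10: · SUBPL

FIX = (r2, 0xde)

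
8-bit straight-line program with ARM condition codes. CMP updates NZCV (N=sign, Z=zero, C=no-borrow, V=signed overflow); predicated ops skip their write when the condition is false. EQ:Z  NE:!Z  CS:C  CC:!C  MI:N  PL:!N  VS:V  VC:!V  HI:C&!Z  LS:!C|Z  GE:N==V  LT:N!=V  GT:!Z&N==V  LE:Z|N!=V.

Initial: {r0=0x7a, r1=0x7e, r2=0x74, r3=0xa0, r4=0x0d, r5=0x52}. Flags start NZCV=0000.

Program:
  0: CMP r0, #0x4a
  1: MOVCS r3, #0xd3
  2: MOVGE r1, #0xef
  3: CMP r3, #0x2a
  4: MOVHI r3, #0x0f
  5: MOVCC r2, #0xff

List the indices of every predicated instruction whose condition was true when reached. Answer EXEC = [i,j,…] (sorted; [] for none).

EXEC = [1,2,4]

0: ✓ CMP  NZCV=0010
1: ✓ MOVCS  r3←0xd3
2: ✓ MOVGE  r1←0xef
3: ✓ CMP  NZCV=1010
4: ✓ MOVHI  r3←0x0f
5: · MOVCC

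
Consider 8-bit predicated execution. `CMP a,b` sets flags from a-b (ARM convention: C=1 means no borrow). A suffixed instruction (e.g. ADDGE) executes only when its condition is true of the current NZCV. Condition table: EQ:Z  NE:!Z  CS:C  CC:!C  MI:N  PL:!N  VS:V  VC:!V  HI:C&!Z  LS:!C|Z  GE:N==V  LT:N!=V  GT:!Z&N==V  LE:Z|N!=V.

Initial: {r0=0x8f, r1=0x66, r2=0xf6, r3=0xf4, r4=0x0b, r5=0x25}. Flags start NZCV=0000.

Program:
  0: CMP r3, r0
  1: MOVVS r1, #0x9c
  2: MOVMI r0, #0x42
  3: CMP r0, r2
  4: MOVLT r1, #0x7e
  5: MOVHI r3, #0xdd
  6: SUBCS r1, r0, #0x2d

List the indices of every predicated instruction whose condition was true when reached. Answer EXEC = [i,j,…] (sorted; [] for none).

EXEC = [4]

[0] flags=0010 → (cmp)
[1] flags=0010 VS?F → skip
[2] flags=0010 MI?F → skip
[3] flags=1000 → (cmp)
[4] flags=1000 LT?T → r1=0x7e
[5] flags=1000 HI?F → skip
[6] flags=1000 CS?F → skip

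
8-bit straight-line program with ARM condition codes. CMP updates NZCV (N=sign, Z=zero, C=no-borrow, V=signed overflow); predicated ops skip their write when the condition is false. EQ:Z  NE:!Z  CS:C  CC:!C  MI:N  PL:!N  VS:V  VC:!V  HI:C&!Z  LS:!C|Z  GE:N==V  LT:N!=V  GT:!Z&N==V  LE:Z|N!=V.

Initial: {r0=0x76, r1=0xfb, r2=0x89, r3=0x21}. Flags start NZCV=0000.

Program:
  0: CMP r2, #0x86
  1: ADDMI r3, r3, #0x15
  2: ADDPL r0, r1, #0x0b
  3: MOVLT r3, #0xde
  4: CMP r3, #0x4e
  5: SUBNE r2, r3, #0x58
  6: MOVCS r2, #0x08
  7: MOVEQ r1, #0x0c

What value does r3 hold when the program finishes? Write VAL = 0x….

0: ✓ CMP  NZCV=0010
1: · ADDMI
2: ✓ ADDPL  r0←0x06
3: · MOVLT
4: ✓ CMP  NZCV=1000
5: ✓ SUBNE  r2←0xc9
6: · MOVCS
7: · MOVEQ

VAL = 0x21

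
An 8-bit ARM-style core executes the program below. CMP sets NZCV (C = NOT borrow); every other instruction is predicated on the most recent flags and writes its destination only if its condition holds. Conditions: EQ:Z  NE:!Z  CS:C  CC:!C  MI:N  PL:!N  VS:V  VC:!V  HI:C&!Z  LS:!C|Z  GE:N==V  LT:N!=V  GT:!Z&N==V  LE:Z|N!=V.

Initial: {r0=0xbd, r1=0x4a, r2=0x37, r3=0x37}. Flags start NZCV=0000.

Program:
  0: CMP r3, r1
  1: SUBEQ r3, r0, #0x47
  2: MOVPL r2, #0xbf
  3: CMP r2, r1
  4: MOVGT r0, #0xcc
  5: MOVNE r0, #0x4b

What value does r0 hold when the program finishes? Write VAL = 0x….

VAL = 0x4b

0: ✓ CMP  NZCV=1000
1: · SUBEQ
2: · MOVPL
3: ✓ CMP  NZCV=1000
4: · MOVGT
5: ✓ MOVNE  r0←0x4b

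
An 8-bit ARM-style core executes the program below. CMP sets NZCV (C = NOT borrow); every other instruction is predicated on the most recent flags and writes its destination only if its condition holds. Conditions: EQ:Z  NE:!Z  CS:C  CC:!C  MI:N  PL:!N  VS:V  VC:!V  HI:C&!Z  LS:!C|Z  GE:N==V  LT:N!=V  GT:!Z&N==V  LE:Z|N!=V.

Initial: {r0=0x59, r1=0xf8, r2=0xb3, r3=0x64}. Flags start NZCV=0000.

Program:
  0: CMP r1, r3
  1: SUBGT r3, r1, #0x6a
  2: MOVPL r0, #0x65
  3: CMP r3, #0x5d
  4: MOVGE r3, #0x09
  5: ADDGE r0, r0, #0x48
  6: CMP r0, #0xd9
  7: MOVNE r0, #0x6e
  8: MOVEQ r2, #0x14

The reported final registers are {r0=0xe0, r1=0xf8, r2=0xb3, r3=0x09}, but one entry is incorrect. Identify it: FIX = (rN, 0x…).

0: ✓ CMP  NZCV=1010
1: · SUBGT
2: · MOVPL
3: ✓ CMP  NZCV=0010
4: ✓ MOVGE  r3←0x09
5: ✓ ADDGE  r0←0xa1
6: ✓ CMP  NZCV=1000
7: ✓ MOVNE  r0←0x6e
8: · MOVEQ

FIX = (r0, 0x6e)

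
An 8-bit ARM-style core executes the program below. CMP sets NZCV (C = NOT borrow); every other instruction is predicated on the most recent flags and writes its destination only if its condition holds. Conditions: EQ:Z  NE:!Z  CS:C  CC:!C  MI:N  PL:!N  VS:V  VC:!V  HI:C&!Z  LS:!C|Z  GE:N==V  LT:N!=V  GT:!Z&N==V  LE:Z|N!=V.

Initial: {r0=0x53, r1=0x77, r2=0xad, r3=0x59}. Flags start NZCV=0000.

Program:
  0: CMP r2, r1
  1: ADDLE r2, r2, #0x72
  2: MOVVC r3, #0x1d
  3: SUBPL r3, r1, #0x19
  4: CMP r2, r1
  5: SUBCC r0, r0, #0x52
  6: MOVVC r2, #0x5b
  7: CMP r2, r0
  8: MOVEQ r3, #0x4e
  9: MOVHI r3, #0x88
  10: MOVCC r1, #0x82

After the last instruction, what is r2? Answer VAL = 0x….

0: ✓ CMP  NZCV=0011
1: ✓ ADDLE  r2←0x1f
2: · MOVVC
3: ✓ SUBPL  r3←0x5e
4: ✓ CMP  NZCV=1000
5: ✓ SUBCC  r0←0x01
6: ✓ MOVVC  r2←0x5b
7: ✓ CMP  NZCV=0010
8: · MOVEQ
9: ✓ MOVHI  r3←0x88
10: · MOVCC

VAL = 0x5b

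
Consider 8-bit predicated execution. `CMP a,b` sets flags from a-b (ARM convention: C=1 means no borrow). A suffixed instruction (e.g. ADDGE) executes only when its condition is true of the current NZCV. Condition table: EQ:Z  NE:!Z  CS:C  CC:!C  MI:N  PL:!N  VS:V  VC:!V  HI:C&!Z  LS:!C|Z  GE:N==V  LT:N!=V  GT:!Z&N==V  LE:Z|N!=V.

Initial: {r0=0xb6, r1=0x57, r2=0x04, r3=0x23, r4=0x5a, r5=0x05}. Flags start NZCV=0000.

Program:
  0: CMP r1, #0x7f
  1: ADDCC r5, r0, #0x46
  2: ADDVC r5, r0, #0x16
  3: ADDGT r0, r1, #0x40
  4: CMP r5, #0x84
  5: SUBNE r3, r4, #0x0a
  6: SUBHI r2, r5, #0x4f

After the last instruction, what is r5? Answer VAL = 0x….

VAL = 0xcc

0: ✓ CMP  NZCV=1000
1: ✓ ADDCC  r5←0xfc
2: ✓ ADDVC  r5←0xcc
3: · ADDGT
4: ✓ CMP  NZCV=0010
5: ✓ SUBNE  r3←0x50
6: ✓ SUBHI  r2←0x7d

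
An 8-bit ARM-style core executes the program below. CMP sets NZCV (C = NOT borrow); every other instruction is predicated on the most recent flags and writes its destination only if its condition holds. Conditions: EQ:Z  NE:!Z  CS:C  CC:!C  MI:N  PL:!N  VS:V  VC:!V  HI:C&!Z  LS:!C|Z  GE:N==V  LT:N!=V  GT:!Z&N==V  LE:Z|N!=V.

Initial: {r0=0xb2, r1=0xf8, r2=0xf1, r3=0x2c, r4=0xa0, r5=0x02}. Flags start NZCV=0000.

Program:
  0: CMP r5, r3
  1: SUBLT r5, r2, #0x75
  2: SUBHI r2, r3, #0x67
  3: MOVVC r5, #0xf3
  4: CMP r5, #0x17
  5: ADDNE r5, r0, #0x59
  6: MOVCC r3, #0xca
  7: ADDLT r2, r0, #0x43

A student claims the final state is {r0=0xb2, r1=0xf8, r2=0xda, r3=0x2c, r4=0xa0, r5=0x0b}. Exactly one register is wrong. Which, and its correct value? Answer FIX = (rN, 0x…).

FIX = (r2, 0xf5)

0: ✓ CMP  NZCV=1000
1: ✓ SUBLT  r5←0x7c
2: · SUBHI
3: ✓ MOVVC  r5←0xf3
4: ✓ CMP  NZCV=1010
5: ✓ ADDNE  r5←0x0b
6: · MOVCC
7: ✓ ADDLT  r2←0xf5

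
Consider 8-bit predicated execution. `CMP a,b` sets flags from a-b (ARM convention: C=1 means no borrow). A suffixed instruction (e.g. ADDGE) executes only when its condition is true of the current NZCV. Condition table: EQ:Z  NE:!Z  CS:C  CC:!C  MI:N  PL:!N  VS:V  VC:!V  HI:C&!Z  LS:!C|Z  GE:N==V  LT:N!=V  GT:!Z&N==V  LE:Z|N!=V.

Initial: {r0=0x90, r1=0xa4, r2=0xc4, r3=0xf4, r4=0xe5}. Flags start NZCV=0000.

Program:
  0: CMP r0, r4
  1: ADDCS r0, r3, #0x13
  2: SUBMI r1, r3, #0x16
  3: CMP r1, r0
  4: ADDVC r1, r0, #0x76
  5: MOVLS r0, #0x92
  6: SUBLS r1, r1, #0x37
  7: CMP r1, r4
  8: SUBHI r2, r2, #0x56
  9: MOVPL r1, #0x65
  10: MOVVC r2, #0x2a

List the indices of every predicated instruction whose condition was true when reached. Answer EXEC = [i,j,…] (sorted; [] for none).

0: ✓ CMP  NZCV=1000
1: · ADDCS
2: ✓ SUBMI  r1←0xde
3: ✓ CMP  NZCV=0010
4: ✓ ADDVC  r1←0x06
5: · MOVLS
6: · SUBLS
7: ✓ CMP  NZCV=0000
8: · SUBHI
9: ✓ MOVPL  r1←0x65
10: ✓ MOVVC  r2←0x2a

EXEC = [2,4,9,10]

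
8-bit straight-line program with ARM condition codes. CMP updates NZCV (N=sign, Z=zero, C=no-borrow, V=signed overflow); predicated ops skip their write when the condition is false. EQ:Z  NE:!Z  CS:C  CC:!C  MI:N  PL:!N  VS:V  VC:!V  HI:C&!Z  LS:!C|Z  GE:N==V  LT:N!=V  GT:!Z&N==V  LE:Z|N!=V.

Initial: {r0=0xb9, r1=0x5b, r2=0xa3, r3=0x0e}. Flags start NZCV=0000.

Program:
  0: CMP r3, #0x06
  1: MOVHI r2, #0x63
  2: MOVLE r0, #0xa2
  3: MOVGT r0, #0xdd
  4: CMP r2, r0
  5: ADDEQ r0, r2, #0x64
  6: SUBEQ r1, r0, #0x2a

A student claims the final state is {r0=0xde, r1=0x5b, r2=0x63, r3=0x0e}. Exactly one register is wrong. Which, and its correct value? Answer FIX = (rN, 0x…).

FIX = (r0, 0xdd)

[0] flags=0010 → (cmp)
[1] flags=0010 HI?T → r2=0x63
[2] flags=0010 LE?F → skip
[3] flags=0010 GT?T → r0=0xdd
[4] flags=1001 → (cmp)
[5] flags=1001 EQ?F → skip
[6] flags=1001 EQ?F → skip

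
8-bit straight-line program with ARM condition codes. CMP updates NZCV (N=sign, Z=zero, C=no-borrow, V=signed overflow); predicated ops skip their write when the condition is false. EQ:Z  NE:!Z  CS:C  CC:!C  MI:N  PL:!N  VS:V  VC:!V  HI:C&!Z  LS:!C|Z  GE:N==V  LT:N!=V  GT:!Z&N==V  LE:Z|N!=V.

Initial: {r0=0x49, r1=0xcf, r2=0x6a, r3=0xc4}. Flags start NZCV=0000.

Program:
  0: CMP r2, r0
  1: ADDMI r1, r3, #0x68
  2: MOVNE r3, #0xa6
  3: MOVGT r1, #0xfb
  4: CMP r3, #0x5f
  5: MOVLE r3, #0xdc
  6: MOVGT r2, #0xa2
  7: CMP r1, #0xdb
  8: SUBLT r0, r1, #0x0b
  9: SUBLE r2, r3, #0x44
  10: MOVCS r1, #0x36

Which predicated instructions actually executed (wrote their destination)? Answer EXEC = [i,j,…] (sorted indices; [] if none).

[0] flags=0010 → (cmp)
[1] flags=0010 MI?F → skip
[2] flags=0010 NE?T → r3=0xa6
[3] flags=0010 GT?T → r1=0xfb
[4] flags=0011 → (cmp)
[5] flags=0011 LE?T → r3=0xdc
[6] flags=0011 GT?F → skip
[7] flags=0010 → (cmp)
[8] flags=0010 LT?F → skip
[9] flags=0010 LE?F → skip
[10] flags=0010 CS?T → r1=0x36

EXEC = [2,3,5,10]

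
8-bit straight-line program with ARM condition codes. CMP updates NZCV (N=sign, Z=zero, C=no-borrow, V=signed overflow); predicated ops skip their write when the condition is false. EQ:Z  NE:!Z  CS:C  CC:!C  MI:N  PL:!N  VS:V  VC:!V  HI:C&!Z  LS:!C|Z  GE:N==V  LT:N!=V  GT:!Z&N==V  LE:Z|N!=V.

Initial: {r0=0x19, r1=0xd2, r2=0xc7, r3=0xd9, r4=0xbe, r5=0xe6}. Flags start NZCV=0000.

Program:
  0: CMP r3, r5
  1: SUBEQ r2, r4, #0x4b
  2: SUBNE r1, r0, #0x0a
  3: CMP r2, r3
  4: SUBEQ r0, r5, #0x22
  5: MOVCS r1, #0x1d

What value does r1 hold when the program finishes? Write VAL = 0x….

0: ✓ CMP  NZCV=1000
1: · SUBEQ
2: ✓ SUBNE  r1←0x0f
3: ✓ CMP  NZCV=1000
4: · SUBEQ
5: · MOVCS

VAL = 0x0f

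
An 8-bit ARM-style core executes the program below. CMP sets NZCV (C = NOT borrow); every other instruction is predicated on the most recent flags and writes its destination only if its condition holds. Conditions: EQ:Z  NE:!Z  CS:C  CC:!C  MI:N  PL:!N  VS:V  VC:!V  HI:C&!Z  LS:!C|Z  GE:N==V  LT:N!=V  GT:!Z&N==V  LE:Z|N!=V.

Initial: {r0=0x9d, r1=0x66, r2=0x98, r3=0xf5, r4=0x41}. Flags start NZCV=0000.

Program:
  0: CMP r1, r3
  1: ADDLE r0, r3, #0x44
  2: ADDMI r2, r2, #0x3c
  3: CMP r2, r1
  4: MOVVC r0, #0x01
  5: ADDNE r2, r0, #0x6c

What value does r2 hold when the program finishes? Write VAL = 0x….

VAL = 0x09

0: ✓ CMP  NZCV=0000
1: · ADDLE
2: · ADDMI
3: ✓ CMP  NZCV=0011
4: · MOVVC
5: ✓ ADDNE  r2←0x09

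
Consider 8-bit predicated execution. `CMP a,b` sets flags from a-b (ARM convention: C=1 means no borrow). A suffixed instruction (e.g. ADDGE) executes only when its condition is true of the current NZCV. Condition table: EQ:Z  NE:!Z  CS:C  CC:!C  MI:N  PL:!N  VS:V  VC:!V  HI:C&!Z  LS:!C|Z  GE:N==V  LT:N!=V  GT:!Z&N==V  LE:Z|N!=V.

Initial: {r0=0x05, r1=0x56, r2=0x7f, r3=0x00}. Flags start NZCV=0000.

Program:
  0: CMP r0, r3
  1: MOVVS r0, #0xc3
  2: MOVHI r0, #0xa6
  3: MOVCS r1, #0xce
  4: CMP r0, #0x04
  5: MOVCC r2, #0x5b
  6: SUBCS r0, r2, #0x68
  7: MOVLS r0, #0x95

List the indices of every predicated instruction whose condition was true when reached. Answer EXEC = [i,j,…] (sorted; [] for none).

0: ✓ CMP  NZCV=0010
1: · MOVVS
2: ✓ MOVHI  r0←0xa6
3: ✓ MOVCS  r1←0xce
4: ✓ CMP  NZCV=1010
5: · MOVCC
6: ✓ SUBCS  r0←0x17
7: · MOVLS

EXEC = [2,3,6]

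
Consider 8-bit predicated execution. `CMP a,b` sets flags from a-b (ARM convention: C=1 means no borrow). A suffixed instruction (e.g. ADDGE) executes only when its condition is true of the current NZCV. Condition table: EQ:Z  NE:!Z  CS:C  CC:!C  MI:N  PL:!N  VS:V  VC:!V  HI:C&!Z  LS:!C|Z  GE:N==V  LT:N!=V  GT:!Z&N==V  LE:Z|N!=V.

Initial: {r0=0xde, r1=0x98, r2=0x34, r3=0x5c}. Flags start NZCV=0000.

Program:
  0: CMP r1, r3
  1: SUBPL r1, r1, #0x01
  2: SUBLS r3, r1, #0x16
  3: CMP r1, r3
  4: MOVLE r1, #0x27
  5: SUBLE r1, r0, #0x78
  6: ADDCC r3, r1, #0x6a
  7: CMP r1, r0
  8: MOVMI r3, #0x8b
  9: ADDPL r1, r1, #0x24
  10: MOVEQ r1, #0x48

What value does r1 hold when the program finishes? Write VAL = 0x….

0: ✓ CMP  NZCV=0011
1: ✓ SUBPL  r1←0x97
2: · SUBLS
3: ✓ CMP  NZCV=0011
4: ✓ MOVLE  r1←0x27
5: ✓ SUBLE  r1←0x66
6: · ADDCC
7: ✓ CMP  NZCV=1001
8: ✓ MOVMI  r3←0x8b
9: · ADDPL
10: · MOVEQ

VAL = 0x66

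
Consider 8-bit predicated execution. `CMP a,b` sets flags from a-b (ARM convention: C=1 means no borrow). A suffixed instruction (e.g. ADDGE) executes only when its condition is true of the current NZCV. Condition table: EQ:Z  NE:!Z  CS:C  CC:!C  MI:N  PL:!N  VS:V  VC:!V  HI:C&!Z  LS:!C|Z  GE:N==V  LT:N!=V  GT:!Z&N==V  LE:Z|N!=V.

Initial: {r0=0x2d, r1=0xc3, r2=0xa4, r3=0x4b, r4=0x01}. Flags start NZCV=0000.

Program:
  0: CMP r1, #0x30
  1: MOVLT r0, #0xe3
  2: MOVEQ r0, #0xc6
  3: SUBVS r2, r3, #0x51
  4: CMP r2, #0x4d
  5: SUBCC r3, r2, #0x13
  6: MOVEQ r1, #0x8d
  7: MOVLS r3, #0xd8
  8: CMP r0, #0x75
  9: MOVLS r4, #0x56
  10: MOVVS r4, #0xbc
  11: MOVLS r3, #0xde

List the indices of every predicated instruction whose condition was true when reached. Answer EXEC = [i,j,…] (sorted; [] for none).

0: ✓ CMP  NZCV=1010
1: ✓ MOVLT  r0←0xe3
2: · MOVEQ
3: · SUBVS
4: ✓ CMP  NZCV=0011
5: · SUBCC
6: · MOVEQ
7: · MOVLS
8: ✓ CMP  NZCV=0011
9: · MOVLS
10: ✓ MOVVS  r4←0xbc
11: · MOVLS

EXEC = [1,10]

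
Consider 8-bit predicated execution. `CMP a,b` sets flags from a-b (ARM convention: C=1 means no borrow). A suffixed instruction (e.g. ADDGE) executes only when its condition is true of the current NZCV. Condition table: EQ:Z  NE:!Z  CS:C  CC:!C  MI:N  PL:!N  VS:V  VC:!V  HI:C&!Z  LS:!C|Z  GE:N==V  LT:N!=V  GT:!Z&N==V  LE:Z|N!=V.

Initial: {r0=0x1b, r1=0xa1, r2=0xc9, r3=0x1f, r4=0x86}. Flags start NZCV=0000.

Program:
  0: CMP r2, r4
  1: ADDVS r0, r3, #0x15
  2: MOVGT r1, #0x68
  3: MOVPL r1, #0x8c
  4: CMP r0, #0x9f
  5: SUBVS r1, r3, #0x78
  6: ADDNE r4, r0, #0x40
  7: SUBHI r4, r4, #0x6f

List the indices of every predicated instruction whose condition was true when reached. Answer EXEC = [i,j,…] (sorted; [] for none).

EXEC = [2,3,6]

0: ✓ CMP  NZCV=0010
1: · ADDVS
2: ✓ MOVGT  r1←0x68
3: ✓ MOVPL  r1←0x8c
4: ✓ CMP  NZCV=0000
5: · SUBVS
6: ✓ ADDNE  r4←0x5b
7: · SUBHI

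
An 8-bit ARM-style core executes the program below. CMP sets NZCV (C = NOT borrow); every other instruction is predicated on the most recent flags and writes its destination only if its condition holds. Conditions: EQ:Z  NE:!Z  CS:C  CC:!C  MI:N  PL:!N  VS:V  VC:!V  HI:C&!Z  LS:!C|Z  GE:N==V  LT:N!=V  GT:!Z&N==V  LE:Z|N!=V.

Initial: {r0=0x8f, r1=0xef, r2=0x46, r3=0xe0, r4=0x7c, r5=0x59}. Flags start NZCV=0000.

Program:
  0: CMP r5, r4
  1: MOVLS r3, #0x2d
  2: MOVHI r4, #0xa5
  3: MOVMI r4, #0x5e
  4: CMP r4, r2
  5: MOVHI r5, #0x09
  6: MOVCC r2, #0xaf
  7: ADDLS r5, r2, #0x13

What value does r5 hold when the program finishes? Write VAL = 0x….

0: ✓ CMP  NZCV=1000
1: ✓ MOVLS  r3←0x2d
2: · MOVHI
3: ✓ MOVMI  r4←0x5e
4: ✓ CMP  NZCV=0010
5: ✓ MOVHI  r5←0x09
6: · MOVCC
7: · ADDLS

VAL = 0x09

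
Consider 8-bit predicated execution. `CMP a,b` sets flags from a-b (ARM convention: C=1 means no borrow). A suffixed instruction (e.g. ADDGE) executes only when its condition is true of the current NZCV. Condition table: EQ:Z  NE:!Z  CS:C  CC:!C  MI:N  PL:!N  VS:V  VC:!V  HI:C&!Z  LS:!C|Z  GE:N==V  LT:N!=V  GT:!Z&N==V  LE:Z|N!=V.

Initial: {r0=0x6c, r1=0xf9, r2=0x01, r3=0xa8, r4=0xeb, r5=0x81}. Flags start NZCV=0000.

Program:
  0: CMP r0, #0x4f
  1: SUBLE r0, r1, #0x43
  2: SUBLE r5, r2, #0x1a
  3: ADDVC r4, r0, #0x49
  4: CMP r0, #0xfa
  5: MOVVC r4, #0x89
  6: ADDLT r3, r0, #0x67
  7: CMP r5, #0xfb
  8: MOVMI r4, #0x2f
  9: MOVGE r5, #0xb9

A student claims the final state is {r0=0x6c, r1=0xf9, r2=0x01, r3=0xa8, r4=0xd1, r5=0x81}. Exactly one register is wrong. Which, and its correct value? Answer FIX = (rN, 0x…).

0: ✓ CMP  NZCV=0010
1: · SUBLE
2: · SUBLE
3: ✓ ADDVC  r4←0xb5
4: ✓ CMP  NZCV=0000
5: ✓ MOVVC  r4←0x89
6: · ADDLT
7: ✓ CMP  NZCV=1000
8: ✓ MOVMI  r4←0x2f
9: · MOVGE

FIX = (r4, 0x2f)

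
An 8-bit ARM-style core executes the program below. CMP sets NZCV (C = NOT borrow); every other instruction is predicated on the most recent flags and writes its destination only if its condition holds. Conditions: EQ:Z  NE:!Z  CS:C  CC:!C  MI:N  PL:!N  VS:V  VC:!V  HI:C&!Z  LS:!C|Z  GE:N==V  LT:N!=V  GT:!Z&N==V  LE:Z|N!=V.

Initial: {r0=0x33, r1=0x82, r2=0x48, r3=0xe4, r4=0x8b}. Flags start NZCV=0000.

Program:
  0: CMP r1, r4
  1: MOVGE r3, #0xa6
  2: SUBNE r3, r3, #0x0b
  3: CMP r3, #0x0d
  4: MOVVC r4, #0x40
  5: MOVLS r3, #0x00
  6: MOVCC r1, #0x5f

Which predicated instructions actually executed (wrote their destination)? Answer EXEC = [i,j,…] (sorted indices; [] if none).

EXEC = [2,4]

0: ✓ CMP  NZCV=1000
1: · MOVGE
2: ✓ SUBNE  r3←0xd9
3: ✓ CMP  NZCV=1010
4: ✓ MOVVC  r4←0x40
5: · MOVLS
6: · MOVCC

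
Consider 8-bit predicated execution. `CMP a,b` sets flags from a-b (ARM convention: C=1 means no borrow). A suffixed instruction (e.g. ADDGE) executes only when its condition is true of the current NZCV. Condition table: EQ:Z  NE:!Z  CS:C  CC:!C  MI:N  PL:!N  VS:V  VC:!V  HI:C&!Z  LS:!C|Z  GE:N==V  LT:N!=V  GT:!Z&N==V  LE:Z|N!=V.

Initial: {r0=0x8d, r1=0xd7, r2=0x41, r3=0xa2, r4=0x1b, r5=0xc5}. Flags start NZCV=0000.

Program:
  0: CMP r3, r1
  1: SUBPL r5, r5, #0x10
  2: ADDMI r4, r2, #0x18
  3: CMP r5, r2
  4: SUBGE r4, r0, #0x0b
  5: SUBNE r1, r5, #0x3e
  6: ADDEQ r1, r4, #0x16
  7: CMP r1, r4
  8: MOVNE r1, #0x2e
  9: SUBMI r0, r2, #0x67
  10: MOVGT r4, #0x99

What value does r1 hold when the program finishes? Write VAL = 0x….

0: ✓ CMP  NZCV=1000
1: · SUBPL
2: ✓ ADDMI  r4←0x59
3: ✓ CMP  NZCV=1010
4: · SUBGE
5: ✓ SUBNE  r1←0x87
6: · ADDEQ
7: ✓ CMP  NZCV=0011
8: ✓ MOVNE  r1←0x2e
9: · SUBMI
10: · MOVGT

VAL = 0x2e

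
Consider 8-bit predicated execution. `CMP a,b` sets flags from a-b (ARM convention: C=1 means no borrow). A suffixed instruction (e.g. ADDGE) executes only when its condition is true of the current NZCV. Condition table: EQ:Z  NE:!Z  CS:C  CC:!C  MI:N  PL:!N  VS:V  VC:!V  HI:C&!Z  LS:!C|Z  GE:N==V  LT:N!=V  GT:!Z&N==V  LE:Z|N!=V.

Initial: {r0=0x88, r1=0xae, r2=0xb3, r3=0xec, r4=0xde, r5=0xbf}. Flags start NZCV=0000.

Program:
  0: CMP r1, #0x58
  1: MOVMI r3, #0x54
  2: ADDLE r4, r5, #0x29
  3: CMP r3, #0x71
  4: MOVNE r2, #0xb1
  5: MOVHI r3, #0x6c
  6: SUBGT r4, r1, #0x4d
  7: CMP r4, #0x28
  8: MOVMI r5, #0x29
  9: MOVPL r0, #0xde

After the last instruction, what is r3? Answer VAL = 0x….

VAL = 0x6c

0: ✓ CMP  NZCV=0011
1: · MOVMI
2: ✓ ADDLE  r4←0xe8
3: ✓ CMP  NZCV=0011
4: ✓ MOVNE  r2←0xb1
5: ✓ MOVHI  r3←0x6c
6: · SUBGT
7: ✓ CMP  NZCV=1010
8: ✓ MOVMI  r5←0x29
9: · MOVPL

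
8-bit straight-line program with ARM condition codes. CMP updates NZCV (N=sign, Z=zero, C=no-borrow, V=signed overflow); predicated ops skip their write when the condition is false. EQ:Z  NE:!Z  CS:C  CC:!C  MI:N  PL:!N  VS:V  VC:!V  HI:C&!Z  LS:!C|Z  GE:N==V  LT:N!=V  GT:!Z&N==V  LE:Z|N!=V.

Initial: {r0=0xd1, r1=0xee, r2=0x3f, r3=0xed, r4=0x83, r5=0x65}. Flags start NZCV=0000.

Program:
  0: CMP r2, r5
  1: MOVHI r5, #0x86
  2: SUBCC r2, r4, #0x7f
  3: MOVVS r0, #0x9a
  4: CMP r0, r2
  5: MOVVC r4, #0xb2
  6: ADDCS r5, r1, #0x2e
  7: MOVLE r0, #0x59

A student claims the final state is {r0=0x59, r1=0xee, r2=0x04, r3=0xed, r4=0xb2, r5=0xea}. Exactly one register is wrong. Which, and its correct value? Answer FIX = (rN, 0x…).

FIX = (r5, 0x1c)

0: ✓ CMP  NZCV=1000
1: · MOVHI
2: ✓ SUBCC  r2←0x04
3: · MOVVS
4: ✓ CMP  NZCV=1010
5: ✓ MOVVC  r4←0xb2
6: ✓ ADDCS  r5←0x1c
7: ✓ MOVLE  r0←0x59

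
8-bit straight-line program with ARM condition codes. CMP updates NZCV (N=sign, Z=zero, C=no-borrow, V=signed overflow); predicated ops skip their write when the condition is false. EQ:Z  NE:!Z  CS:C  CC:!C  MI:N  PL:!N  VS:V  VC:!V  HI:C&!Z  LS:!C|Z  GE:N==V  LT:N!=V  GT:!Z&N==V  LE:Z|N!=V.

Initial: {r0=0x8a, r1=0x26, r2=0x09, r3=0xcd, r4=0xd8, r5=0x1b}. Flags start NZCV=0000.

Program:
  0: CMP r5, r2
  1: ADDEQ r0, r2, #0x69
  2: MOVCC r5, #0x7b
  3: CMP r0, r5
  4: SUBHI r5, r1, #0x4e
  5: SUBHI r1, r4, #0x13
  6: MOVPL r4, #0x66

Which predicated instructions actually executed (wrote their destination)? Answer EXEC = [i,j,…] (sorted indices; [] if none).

EXEC = [4,5,6]

[0] flags=0010 → (cmp)
[1] flags=0010 EQ?F → skip
[2] flags=0010 CC?F → skip
[3] flags=0011 → (cmp)
[4] flags=0011 HI?T → r5=0xd8
[5] flags=0011 HI?T → r1=0xc5
[6] flags=0011 PL?T → r4=0x66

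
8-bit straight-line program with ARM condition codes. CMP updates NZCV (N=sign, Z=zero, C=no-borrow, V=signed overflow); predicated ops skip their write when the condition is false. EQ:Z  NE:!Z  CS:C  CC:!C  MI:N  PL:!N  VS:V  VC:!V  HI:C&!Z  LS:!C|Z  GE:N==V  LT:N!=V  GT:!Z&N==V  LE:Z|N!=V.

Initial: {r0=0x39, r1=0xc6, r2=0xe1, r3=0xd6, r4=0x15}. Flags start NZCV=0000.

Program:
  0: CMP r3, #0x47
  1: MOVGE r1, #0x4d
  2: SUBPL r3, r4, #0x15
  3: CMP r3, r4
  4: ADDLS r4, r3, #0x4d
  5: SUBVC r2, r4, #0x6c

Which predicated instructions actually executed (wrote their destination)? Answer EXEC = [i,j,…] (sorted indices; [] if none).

EXEC = [5]

[0] flags=1010 → (cmp)
[1] flags=1010 GE?F → skip
[2] flags=1010 PL?F → skip
[3] flags=1010 → (cmp)
[4] flags=1010 LS?F → skip
[5] flags=1010 VC?T → r2=0xa9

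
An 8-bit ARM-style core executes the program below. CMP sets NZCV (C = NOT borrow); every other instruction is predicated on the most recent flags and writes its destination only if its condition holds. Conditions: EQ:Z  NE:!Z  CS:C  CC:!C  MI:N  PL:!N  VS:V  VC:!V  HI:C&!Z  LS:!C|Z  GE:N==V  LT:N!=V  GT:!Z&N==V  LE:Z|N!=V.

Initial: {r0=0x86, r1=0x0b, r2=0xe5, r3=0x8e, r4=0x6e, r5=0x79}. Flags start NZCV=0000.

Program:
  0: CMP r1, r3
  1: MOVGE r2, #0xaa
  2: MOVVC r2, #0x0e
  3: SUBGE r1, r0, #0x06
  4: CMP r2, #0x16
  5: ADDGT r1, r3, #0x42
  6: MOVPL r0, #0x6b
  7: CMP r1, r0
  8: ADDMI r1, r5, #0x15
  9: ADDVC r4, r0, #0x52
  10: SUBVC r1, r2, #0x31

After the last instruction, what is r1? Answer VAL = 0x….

VAL = 0xdd

[0] flags=0000 → (cmp)
[1] flags=0000 GE?T → r2=0xaa
[2] flags=0000 VC?T → r2=0x0e
[3] flags=0000 GE?T → r1=0x80
[4] flags=1000 → (cmp)
[5] flags=1000 GT?F → skip
[6] flags=1000 PL?F → skip
[7] flags=1000 → (cmp)
[8] flags=1000 MI?T → r1=0x8e
[9] flags=1000 VC?T → r4=0xd8
[10] flags=1000 VC?T → r1=0xdd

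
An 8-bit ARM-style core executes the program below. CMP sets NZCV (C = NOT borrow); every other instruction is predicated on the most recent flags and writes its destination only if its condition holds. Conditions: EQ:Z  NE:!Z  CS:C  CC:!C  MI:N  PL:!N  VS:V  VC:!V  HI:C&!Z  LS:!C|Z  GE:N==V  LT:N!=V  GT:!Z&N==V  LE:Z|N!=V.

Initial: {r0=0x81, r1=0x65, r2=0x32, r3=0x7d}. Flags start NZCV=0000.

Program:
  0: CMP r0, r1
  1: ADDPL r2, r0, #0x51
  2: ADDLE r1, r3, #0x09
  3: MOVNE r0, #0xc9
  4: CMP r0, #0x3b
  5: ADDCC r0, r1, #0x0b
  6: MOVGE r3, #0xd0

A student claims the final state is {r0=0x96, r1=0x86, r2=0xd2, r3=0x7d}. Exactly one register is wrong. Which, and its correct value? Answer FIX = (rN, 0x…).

0: ✓ CMP  NZCV=0011
1: ✓ ADDPL  r2←0xd2
2: ✓ ADDLE  r1←0x86
3: ✓ MOVNE  r0←0xc9
4: ✓ CMP  NZCV=1010
5: · ADDCC
6: · MOVGE

FIX = (r0, 0xc9)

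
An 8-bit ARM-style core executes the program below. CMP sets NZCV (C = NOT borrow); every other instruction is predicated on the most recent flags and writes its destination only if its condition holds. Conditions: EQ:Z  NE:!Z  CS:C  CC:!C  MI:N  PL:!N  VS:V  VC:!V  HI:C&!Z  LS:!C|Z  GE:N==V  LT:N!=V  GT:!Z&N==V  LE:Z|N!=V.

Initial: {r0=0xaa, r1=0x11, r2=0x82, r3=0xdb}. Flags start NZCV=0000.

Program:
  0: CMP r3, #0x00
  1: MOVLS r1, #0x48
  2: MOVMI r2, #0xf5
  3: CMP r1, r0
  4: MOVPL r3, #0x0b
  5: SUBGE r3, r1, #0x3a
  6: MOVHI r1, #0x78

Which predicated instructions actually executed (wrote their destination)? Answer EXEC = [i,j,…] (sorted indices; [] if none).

[0] flags=1010 → (cmp)
[1] flags=1010 LS?F → skip
[2] flags=1010 MI?T → r2=0xf5
[3] flags=0000 → (cmp)
[4] flags=0000 PL?T → r3=0x0b
[5] flags=0000 GE?T → r3=0xd7
[6] flags=0000 HI?F → skip

EXEC = [2,4,5]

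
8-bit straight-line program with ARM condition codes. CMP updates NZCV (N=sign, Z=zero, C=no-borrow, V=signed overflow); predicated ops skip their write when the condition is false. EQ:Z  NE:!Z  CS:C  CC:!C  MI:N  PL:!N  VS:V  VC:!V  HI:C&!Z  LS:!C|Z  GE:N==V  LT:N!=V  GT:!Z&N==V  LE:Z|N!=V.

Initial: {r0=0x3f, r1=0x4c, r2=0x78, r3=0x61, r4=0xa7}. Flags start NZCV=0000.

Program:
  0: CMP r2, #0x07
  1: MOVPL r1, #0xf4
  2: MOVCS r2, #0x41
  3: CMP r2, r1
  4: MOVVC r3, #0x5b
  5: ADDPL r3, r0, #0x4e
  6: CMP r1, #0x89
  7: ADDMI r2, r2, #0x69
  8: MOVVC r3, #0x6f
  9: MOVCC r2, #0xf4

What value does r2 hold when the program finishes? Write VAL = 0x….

VAL = 0x41

[0] flags=0010 → (cmp)
[1] flags=0010 PL?T → r1=0xf4
[2] flags=0010 CS?T → r2=0x41
[3] flags=0000 → (cmp)
[4] flags=0000 VC?T → r3=0x5b
[5] flags=0000 PL?T → r3=0x8d
[6] flags=0010 → (cmp)
[7] flags=0010 MI?F → skip
[8] flags=0010 VC?T → r3=0x6f
[9] flags=0010 CC?F → skip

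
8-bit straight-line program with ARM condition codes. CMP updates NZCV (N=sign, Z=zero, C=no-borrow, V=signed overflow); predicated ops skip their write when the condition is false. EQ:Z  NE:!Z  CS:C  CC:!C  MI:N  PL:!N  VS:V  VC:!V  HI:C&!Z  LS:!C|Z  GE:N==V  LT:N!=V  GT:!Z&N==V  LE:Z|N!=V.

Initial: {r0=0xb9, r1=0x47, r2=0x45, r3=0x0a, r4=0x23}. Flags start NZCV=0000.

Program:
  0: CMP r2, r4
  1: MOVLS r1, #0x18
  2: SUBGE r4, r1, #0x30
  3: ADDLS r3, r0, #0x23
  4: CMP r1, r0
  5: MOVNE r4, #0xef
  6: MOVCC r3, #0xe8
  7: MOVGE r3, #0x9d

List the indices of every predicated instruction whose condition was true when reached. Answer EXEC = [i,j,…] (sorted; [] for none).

EXEC = [2,5,6,7]

[0] flags=0010 → (cmp)
[1] flags=0010 LS?F → skip
[2] flags=0010 GE?T → r4=0x17
[3] flags=0010 LS?F → skip
[4] flags=1001 → (cmp)
[5] flags=1001 NE?T → r4=0xef
[6] flags=1001 CC?T → r3=0xe8
[7] flags=1001 GE?T → r3=0x9d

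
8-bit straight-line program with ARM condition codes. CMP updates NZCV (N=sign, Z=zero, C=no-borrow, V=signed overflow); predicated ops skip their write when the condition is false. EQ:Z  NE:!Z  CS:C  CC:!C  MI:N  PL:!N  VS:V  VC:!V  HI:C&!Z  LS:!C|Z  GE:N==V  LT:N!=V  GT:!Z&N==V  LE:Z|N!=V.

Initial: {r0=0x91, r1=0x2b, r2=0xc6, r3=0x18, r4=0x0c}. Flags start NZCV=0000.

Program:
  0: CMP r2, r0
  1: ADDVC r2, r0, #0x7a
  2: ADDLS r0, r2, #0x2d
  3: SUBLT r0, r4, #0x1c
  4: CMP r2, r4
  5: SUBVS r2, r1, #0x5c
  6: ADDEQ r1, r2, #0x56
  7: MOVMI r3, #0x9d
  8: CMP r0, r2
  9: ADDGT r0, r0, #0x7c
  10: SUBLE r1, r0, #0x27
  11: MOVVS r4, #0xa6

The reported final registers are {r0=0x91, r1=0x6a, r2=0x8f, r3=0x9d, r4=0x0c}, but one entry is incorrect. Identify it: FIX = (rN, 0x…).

FIX = (r2, 0x0b)

0: ✓ CMP  NZCV=0010
1: ✓ ADDVC  r2←0x0b
2: · ADDLS
3: · SUBLT
4: ✓ CMP  NZCV=1000
5: · SUBVS
6: · ADDEQ
7: ✓ MOVMI  r3←0x9d
8: ✓ CMP  NZCV=1010
9: · ADDGT
10: ✓ SUBLE  r1←0x6a
11: · MOVVS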